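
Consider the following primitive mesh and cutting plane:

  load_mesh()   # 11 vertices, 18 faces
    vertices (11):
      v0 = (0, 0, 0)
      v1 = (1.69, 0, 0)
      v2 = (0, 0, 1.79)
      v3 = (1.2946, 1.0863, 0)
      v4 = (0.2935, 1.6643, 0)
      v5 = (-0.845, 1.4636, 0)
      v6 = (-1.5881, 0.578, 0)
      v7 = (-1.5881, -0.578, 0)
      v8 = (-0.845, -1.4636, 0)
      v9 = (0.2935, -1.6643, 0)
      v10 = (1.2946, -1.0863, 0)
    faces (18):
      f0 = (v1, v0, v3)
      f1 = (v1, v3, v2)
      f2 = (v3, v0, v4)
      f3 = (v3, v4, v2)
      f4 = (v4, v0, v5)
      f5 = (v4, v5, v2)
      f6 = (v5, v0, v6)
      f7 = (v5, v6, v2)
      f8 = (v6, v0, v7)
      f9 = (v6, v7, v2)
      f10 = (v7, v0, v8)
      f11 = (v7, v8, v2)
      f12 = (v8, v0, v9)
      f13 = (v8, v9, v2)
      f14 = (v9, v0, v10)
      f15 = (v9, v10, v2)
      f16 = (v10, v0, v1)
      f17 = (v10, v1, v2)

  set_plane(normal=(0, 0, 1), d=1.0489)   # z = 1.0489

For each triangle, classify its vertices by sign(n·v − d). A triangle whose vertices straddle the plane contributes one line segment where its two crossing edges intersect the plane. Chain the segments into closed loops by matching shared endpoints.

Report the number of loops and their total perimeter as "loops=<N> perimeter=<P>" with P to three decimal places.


Straddling triangles (9 of 18):
  (v1,v3,v2) [--+] → (0.535993, 0.449752, 1.0489)–(0.699698, 0, 1.0489)  len=0.4786
  (v3,v4,v2) [--+] → (0.121516, 0.689057, 1.0489)–(0.535993, 0.449752, 1.0489)  len=0.4786
  (v4,v5,v2) [--+] → (-0.349849, 0.605963, 1.0489)–(0.121516, 0.689057, 1.0489)  len=0.4786
  (v5,v6,v2) [--+] → (-0.657509, 0.239305, 1.0489)–(-0.349849, 0.605963, 1.0489)  len=0.4786
  (v6,v7,v2) [--+] → (-0.657509, -0.239305, 1.0489)–(-0.657509, 0.239305, 1.0489)  len=0.4786
  (v7,v8,v2) [--+] → (-0.349849, -0.605963, 1.0489)–(-0.657509, -0.239305, 1.0489)  len=0.4786
  (v8,v9,v2) [--+] → (0.121516, -0.689057, 1.0489)–(-0.349849, -0.605963, 1.0489)  len=0.4786
  (v9,v10,v2) [--+] → (0.535993, -0.449752, 1.0489)–(0.121516, -0.689057, 1.0489)  len=0.4786
  (v10,v1,v2) [--+] → (0.699698, 0, 1.0489)–(0.535993, -0.449752, 1.0489)  len=0.4786

Chained into 1 loop(s):
  loop 1: 9 segments, perimeter = 4.3076
Total perimeter = 4.308

loops=1 perimeter=4.308


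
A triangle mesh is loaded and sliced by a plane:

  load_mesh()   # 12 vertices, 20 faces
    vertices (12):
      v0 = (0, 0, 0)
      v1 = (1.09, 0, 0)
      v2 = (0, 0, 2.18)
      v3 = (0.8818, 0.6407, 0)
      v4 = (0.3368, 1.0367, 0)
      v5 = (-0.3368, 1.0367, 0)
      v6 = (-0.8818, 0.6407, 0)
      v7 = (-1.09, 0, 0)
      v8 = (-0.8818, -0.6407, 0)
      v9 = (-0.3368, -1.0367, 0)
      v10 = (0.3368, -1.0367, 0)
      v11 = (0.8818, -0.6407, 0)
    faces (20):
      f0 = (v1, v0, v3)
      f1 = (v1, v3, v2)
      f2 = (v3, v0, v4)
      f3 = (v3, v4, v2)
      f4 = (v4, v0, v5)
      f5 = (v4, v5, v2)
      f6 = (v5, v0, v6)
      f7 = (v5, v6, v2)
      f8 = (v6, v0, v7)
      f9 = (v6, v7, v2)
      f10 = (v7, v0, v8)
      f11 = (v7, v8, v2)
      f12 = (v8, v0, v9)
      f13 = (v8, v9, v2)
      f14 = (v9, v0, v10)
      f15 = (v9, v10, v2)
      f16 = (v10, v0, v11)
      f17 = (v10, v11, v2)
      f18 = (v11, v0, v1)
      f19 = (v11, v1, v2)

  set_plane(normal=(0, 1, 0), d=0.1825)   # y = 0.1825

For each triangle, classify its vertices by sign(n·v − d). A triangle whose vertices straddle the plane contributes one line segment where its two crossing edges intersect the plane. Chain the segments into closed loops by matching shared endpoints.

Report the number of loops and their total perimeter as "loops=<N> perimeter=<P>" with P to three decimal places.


Straddling triangles (10 of 20):
  (v1,v0,v3) [--+] → (0.251176, 0.1825, 0)–(1.0307, 0.1825, 0)  len=0.7795
  (v1,v3,v2) [-+-] → (1.0307, 0.1825, 0)–(0.251176, 0.1825, 1.55904)  len=1.7431
  (v3,v0,v4) [+-+] → (0.251176, 0.1825, 0)–(0.0592901, 0.1825, 0)  len=0.1919
  (v3,v4,v2) [++-] → (0.0592901, 0.1825, 1.79623)–(0.251176, 0.1825, 1.55904)  len=0.3051
  (v4,v0,v5) [+-+] → (0.0592901, 0.1825, 0)–(-0.0592901, 0.1825, 0)  len=0.1186
  (v4,v5,v2) [++-] → (-0.0592901, 0.1825, 1.79623)–(0.0592901, 0.1825, 1.79623)  len=0.1186
  (v5,v0,v6) [+-+] → (-0.0592901, 0.1825, 0)–(-0.251176, 0.1825, 0)  len=0.1919
  (v5,v6,v2) [++-] → (-0.251176, 0.1825, 1.55904)–(-0.0592901, 0.1825, 1.79623)  len=0.3051
  (v6,v0,v7) [+--] → (-0.251176, 0.1825, 0)–(-1.0307, 0.1825, 0)  len=0.7795
  (v6,v7,v2) [+--] → (-1.0307, 0.1825, 0)–(-0.251176, 0.1825, 1.55904)  len=1.7431

Chained into 1 loop(s):
  loop 1: 10 segments, perimeter = 6.2763
Total perimeter = 6.276

loops=1 perimeter=6.276


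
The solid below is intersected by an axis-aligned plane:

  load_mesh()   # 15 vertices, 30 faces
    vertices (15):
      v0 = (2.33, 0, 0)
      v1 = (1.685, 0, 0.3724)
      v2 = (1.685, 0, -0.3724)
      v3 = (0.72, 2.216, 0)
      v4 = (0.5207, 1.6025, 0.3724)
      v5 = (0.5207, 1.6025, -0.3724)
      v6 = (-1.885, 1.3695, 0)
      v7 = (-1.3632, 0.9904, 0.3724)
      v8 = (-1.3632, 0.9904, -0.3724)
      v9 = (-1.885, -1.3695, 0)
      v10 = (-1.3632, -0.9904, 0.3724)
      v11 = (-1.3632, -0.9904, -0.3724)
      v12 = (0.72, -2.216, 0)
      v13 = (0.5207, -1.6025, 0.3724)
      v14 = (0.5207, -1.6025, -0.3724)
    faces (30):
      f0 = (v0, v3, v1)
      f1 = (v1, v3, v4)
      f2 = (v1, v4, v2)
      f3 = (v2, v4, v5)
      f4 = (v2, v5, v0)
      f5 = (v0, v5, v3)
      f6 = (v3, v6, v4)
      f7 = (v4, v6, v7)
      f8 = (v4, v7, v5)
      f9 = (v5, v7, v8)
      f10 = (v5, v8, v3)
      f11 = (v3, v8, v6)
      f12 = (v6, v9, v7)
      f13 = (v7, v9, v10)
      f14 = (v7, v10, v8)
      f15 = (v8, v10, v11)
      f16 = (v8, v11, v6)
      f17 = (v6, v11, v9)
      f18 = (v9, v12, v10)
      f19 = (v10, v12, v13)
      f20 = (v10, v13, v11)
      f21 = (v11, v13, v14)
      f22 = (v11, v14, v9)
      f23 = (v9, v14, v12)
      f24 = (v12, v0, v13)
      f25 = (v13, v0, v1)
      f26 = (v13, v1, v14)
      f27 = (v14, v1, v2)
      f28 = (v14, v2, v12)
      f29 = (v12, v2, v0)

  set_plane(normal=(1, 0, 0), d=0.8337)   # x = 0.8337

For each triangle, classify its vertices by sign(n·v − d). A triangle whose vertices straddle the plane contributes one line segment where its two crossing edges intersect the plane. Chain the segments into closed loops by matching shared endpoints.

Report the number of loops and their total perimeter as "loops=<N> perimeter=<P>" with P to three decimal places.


loops=2 perimeter=5.341

Straddling triangles (12 of 30):
  (v0,v3,v1) [+-+] → (0.8337, 2.0595, 0)–(0.8337, 1.9549, 0.0438776)  len=0.1134
  (v1,v3,v4) [+--] → (0.8337, 1.9549, 0.0438776)–(0.8337, 1.1717, 0.3724)  len=0.8493
  (v1,v4,v2) [+-+] → (0.8337, 1.1717, 0.3724)–(0.8337, 1.1717, 0.172175)  len=0.2002
  (v2,v4,v5) [+--] → (0.8337, 1.1717, 0.172175)–(0.8337, 1.1717, -0.3724)  len=0.5446
  (v2,v5,v0) [+-+] → (0.8337, 1.1717, -0.3724)–(0.8337, 1.32528, -0.307977)  len=0.1665
  (v0,v5,v3) [+--] → (0.8337, 1.32528, -0.307977)–(0.8337, 2.0595, 0)  len=0.7962
  (v12,v0,v13) [-+-] → (0.8337, -2.0595, 0)–(0.8337, -1.32528, 0.307977)  len=0.7962
  (v13,v0,v1) [-++] → (0.8337, -1.32528, 0.307977)–(0.8337, -1.1717, 0.3724)  len=0.1665
  (v13,v1,v14) [-+-] → (0.8337, -1.1717, 0.3724)–(0.8337, -1.1717, -0.172175)  len=0.5446
  (v14,v1,v2) [-++] → (0.8337, -1.1717, -0.172175)–(0.8337, -1.1717, -0.3724)  len=0.2002
  (v14,v2,v12) [-+-] → (0.8337, -1.1717, -0.3724)–(0.8337, -1.9549, -0.0438776)  len=0.8493
  (v12,v2,v0) [-++] → (0.8337, -1.9549, -0.0438776)–(0.8337, -2.0595, 0)  len=0.1134

Chained into 2 loop(s):
  loop 1: 6 segments, perimeter = 2.6703
  loop 2: 6 segments, perimeter = 2.6703
Total perimeter = 5.341


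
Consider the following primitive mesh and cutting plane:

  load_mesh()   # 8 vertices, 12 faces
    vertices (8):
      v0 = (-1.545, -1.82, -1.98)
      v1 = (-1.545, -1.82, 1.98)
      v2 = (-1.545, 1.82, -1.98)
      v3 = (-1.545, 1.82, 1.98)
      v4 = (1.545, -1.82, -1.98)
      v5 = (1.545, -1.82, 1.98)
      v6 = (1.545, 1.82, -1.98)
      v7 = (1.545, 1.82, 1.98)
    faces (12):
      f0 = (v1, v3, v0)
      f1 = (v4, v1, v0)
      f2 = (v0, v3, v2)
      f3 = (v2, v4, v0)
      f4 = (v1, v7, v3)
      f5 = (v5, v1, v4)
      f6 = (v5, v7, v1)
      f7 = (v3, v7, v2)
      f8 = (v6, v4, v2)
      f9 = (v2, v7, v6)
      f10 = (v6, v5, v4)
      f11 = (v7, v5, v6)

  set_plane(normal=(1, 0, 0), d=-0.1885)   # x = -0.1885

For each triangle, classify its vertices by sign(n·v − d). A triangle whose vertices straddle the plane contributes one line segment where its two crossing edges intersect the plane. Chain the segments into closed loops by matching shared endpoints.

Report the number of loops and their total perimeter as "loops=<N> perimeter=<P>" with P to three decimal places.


loops=1 perimeter=15.200

Straddling triangles (8 of 12):
  (v4,v1,v0) [+--] → (-0.1885, -1.82, 0.241573)–(-0.1885, -1.82, -1.98)  len=2.2216
  (v2,v4,v0) [-+-] → (-0.1885, 0.222052, -1.98)–(-0.1885, -1.82, -1.98)  len=2.0421
  (v1,v7,v3) [-+-] → (-0.1885, -0.222052, 1.98)–(-0.1885, 1.82, 1.98)  len=2.0421
  (v5,v1,v4) [+-+] → (-0.1885, -1.82, 1.98)–(-0.1885, -1.82, 0.241573)  len=1.7384
  (v5,v7,v1) [++-] → (-0.1885, -0.222052, 1.98)–(-0.1885, -1.82, 1.98)  len=1.5979
  (v3,v7,v2) [-+-] → (-0.1885, 1.82, 1.98)–(-0.1885, 1.82, -0.241573)  len=2.2216
  (v6,v4,v2) [++-] → (-0.1885, 0.222052, -1.98)–(-0.1885, 1.82, -1.98)  len=1.5979
  (v2,v7,v6) [-++] → (-0.1885, 1.82, -0.241573)–(-0.1885, 1.82, -1.98)  len=1.7384

Chained into 1 loop(s):
  loop 1: 8 segments, perimeter = 15.2000
Total perimeter = 15.200


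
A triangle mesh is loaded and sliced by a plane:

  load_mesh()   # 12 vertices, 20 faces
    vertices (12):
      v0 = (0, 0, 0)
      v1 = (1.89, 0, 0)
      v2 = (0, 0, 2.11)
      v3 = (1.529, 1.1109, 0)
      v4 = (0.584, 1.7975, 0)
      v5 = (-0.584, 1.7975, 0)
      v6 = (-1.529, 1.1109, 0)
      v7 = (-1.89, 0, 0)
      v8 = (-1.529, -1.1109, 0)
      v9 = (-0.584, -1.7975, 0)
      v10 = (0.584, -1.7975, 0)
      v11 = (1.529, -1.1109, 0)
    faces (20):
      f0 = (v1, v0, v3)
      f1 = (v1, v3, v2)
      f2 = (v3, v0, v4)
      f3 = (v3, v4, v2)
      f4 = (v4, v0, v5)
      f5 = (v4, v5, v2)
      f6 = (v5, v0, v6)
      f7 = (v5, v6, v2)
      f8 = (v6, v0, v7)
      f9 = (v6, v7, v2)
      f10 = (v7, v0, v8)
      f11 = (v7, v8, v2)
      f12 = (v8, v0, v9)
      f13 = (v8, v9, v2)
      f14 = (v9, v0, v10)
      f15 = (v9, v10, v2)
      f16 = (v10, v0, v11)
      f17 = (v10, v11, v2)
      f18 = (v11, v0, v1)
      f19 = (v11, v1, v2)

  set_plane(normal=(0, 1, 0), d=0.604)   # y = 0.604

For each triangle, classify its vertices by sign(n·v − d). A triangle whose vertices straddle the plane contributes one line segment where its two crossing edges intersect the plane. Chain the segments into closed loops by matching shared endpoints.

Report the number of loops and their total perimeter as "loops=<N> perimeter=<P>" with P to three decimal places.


Straddling triangles (10 of 20):
  (v1,v0,v3) [--+] → (0.831322, 0.604, 0)–(1.69372, 0.604, 0)  len=0.8624
  (v1,v3,v2) [-+-] → (1.69372, 0.604, 0)–(0.831322, 0.604, 0.962786)  len=1.2926
  (v3,v0,v4) [+-+] → (0.831322, 0.604, 0)–(0.196237, 0.604, 0)  len=0.6351
  (v3,v4,v2) [++-] → (0.196237, 0.604, 1.40099)–(0.831322, 0.604, 0.962786)  len=0.7716
  (v4,v0,v5) [+-+] → (0.196237, 0.604, 0)–(-0.196237, 0.604, 0)  len=0.3925
  (v4,v5,v2) [++-] → (-0.196237, 0.604, 1.40099)–(0.196237, 0.604, 1.40099)  len=0.3925
  (v5,v0,v6) [+-+] → (-0.196237, 0.604, 0)–(-0.831322, 0.604, 0)  len=0.6351
  (v5,v6,v2) [++-] → (-0.831322, 0.604, 0.962786)–(-0.196237, 0.604, 1.40099)  len=0.7716
  (v6,v0,v7) [+--] → (-0.831322, 0.604, 0)–(-1.69372, 0.604, 0)  len=0.8624
  (v6,v7,v2) [+--] → (-1.69372, 0.604, 0)–(-0.831322, 0.604, 0.962786)  len=1.2926

Chained into 1 loop(s):
  loop 1: 10 segments, perimeter = 7.9082
Total perimeter = 7.908

loops=1 perimeter=7.908


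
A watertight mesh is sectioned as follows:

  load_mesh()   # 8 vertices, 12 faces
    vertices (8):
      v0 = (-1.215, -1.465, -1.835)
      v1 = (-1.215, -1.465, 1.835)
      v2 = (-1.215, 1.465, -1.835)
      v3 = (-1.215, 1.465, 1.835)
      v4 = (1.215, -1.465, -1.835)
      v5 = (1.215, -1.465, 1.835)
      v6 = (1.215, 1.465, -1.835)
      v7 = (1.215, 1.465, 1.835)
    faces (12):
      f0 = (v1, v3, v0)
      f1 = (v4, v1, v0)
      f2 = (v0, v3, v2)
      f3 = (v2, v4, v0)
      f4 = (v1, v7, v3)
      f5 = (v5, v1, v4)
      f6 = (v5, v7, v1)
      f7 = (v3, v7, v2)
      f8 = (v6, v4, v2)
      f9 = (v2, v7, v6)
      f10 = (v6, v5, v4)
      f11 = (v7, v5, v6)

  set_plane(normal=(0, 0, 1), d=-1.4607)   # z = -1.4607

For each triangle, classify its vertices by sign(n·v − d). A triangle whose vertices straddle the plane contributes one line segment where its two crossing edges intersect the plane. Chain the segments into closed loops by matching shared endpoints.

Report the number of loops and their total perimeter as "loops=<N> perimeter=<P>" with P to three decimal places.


Straddling triangles (8 of 12):
  (v1,v3,v0) [++-] → (-1.215, -1.16617, -1.4607)–(-1.215, -1.465, -1.4607)  len=0.2988
  (v4,v1,v0) [-+-] → (0.967166, -1.465, -1.4607)–(-1.215, -1.465, -1.4607)  len=2.1822
  (v0,v3,v2) [-+-] → (-1.215, -1.16617, -1.4607)–(-1.215, 1.465, -1.4607)  len=2.6312
  (v5,v1,v4) [++-] → (0.967166, -1.465, -1.4607)–(1.215, -1.465, -1.4607)  len=0.2478
  (v3,v7,v2) [++-] → (-0.967166, 1.465, -1.4607)–(-1.215, 1.465, -1.4607)  len=0.2478
  (v2,v7,v6) [-+-] → (-0.967166, 1.465, -1.4607)–(1.215, 1.465, -1.4607)  len=2.1822
  (v6,v5,v4) [-+-] → (1.215, 1.16617, -1.4607)–(1.215, -1.465, -1.4607)  len=2.6312
  (v7,v5,v6) [++-] → (1.215, 1.16617, -1.4607)–(1.215, 1.465, -1.4607)  len=0.2988

Chained into 1 loop(s):
  loop 1: 8 segments, perimeter = 10.7200
Total perimeter = 10.720

loops=1 perimeter=10.720


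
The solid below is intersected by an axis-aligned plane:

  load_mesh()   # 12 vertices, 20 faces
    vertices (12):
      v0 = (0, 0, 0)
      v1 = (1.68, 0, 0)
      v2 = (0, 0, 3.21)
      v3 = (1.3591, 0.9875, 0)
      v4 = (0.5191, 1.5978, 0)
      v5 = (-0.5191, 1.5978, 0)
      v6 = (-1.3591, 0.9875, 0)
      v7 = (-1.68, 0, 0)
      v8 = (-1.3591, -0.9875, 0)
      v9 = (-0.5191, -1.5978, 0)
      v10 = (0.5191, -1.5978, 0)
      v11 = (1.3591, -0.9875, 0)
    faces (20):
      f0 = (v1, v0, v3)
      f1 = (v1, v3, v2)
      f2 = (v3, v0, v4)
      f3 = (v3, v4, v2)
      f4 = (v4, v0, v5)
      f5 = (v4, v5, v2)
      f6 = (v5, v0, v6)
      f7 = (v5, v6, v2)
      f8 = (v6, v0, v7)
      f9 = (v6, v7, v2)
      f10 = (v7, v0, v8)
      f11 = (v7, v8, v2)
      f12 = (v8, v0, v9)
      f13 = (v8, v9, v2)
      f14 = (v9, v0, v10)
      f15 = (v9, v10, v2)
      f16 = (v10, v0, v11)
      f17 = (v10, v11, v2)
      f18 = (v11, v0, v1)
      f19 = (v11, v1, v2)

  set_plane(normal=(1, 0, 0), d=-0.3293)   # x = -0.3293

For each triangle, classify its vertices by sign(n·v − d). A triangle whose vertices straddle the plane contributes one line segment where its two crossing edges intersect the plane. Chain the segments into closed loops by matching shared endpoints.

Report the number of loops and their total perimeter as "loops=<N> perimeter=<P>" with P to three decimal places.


Straddling triangles (12 of 20):
  (v4,v0,v5) [++-] → (-0.3293, 1.01359, 0)–(-0.3293, 1.5978, 0)  len=0.5842
  (v4,v5,v2) [+-+] → (-0.3293, 1.5978, 0)–(-0.3293, 1.01359, 1.17368)  len=1.3110
  (v5,v0,v6) [-+-] → (-0.3293, 1.01359, 0)–(-0.3293, 0.239264, 0)  len=0.7743
  (v5,v6,v2) [--+] → (-0.3293, 0.239264, 2.43224)–(-0.3293, 1.01359, 1.17368)  len=1.4777
  (v6,v0,v7) [-+-] → (-0.3293, 0.239264, 0)–(-0.3293, 0, 0)  len=0.2393
  (v6,v7,v2) [--+] → (-0.3293, 0, 2.5808)–(-0.3293, 0.239264, 2.43224)  len=0.2816
  (v7,v0,v8) [-+-] → (-0.3293, 0, 0)–(-0.3293, -0.239264, 0)  len=0.2393
  (v7,v8,v2) [--+] → (-0.3293, -0.239264, 2.43224)–(-0.3293, 0, 2.5808)  len=0.2816
  (v8,v0,v9) [-+-] → (-0.3293, -0.239264, 0)–(-0.3293, -1.01359, 0)  len=0.7743
  (v8,v9,v2) [--+] → (-0.3293, -1.01359, 1.17368)–(-0.3293, -0.239264, 2.43224)  len=1.4777
  (v9,v0,v10) [-++] → (-0.3293, -1.01359, 0)–(-0.3293, -1.5978, 0)  len=0.5842
  (v9,v10,v2) [-++] → (-0.3293, -1.5978, 0)–(-0.3293, -1.01359, 1.17368)  len=1.3110

Chained into 1 loop(s):
  loop 1: 12 segments, perimeter = 9.3363
Total perimeter = 9.336

loops=1 perimeter=9.336


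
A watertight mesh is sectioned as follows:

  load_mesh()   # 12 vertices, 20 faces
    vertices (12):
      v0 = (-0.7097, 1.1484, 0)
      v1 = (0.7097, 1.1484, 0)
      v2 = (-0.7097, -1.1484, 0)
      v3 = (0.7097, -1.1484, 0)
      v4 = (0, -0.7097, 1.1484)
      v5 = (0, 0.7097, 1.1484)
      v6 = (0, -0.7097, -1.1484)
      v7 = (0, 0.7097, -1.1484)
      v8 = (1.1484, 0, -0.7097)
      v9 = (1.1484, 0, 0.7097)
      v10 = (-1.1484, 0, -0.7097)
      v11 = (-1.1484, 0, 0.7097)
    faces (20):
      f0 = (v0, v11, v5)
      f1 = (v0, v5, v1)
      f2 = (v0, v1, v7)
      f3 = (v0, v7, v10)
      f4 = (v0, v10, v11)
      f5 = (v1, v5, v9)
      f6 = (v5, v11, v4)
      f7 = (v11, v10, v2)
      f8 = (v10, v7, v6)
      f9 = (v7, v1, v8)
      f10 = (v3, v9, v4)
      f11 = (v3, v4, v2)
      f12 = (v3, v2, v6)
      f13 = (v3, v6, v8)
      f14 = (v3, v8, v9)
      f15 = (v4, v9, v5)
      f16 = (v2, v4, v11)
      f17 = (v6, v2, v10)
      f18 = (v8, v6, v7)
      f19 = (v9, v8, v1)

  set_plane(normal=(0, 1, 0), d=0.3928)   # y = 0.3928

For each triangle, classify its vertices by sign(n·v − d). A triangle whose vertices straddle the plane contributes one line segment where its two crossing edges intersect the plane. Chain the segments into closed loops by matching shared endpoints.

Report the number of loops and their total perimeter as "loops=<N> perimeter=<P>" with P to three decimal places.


Straddling triangles (10 of 20):
  (v0,v11,v5) [+-+] → (-0.998347, 0.3928, 0.466953)–(-0.512791, 0.3928, 0.952509)  len=0.6867
  (v0,v7,v10) [++-] → (-0.512791, 0.3928, -0.952509)–(-0.998347, 0.3928, -0.466953)  len=0.6867
  (v0,v10,v11) [+--] → (-0.998347, 0.3928, -0.466953)–(-0.998347, 0.3928, 0.466953)  len=0.9339
  (v1,v5,v9) [++-] → (0.512791, 0.3928, 0.952509)–(0.998347, 0.3928, 0.466953)  len=0.6867
  (v5,v11,v4) [+--] → (-0.512791, 0.3928, 0.952509)–(0, 0.3928, 1.1484)  len=0.5489
  (v10,v7,v6) [-+-] → (-0.512791, 0.3928, -0.952509)–(0, 0.3928, -1.1484)  len=0.5489
  (v7,v1,v8) [++-] → (0.998347, 0.3928, -0.466953)–(0.512791, 0.3928, -0.952509)  len=0.6867
  (v4,v9,v5) [--+] → (0.512791, 0.3928, 0.952509)–(0, 0.3928, 1.1484)  len=0.5489
  (v8,v6,v7) [--+] → (0, 0.3928, -1.1484)–(0.512791, 0.3928, -0.952509)  len=0.5489
  (v9,v8,v1) [--+] → (0.998347, 0.3928, -0.466953)–(0.998347, 0.3928, 0.466953)  len=0.9339

Chained into 1 loop(s):
  loop 1: 10 segments, perimeter = 6.8103
Total perimeter = 6.810

loops=1 perimeter=6.810


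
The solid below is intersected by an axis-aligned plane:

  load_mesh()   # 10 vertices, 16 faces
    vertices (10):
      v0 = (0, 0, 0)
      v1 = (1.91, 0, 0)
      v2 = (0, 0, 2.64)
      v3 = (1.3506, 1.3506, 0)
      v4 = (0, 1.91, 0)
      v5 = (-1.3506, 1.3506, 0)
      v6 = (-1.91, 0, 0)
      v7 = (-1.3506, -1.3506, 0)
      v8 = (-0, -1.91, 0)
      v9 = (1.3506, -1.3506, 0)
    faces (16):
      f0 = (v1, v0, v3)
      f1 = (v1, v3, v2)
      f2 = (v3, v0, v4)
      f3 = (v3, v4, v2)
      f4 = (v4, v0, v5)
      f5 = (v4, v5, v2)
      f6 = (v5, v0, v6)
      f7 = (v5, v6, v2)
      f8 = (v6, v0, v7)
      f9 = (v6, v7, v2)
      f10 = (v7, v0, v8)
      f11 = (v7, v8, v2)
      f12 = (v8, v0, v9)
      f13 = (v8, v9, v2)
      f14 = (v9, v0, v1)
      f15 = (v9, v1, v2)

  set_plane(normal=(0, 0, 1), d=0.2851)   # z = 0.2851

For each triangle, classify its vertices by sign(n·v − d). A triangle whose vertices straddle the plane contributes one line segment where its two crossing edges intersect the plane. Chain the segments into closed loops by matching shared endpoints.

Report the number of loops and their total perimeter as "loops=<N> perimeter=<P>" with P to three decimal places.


loops=1 perimeter=10.432

Straddling triangles (8 of 16):
  (v1,v3,v2) [--+] → (1.20475, 1.20475, 0.2851)–(1.70373, 0, 0.2851)  len=1.3040
  (v3,v4,v2) [--+] → (0, 1.70373, 0.2851)–(1.20475, 1.20475, 0.2851)  len=1.3040
  (v4,v5,v2) [--+] → (-1.20475, 1.20475, 0.2851)–(0, 1.70373, 0.2851)  len=1.3040
  (v5,v6,v2) [--+] → (-1.70373, 0, 0.2851)–(-1.20475, 1.20475, 0.2851)  len=1.3040
  (v6,v7,v2) [--+] → (-1.20475, -1.20475, 0.2851)–(-1.70373, 0, 0.2851)  len=1.3040
  (v7,v8,v2) [--+] → (0, -1.70373, 0.2851)–(-1.20475, -1.20475, 0.2851)  len=1.3040
  (v8,v9,v2) [--+] → (1.20475, -1.20475, 0.2851)–(0, -1.70373, 0.2851)  len=1.3040
  (v9,v1,v2) [--+] → (1.70373, 0, 0.2851)–(1.20475, -1.20475, 0.2851)  len=1.3040

Chained into 1 loop(s):
  loop 1: 8 segments, perimeter = 10.4320
Total perimeter = 10.432


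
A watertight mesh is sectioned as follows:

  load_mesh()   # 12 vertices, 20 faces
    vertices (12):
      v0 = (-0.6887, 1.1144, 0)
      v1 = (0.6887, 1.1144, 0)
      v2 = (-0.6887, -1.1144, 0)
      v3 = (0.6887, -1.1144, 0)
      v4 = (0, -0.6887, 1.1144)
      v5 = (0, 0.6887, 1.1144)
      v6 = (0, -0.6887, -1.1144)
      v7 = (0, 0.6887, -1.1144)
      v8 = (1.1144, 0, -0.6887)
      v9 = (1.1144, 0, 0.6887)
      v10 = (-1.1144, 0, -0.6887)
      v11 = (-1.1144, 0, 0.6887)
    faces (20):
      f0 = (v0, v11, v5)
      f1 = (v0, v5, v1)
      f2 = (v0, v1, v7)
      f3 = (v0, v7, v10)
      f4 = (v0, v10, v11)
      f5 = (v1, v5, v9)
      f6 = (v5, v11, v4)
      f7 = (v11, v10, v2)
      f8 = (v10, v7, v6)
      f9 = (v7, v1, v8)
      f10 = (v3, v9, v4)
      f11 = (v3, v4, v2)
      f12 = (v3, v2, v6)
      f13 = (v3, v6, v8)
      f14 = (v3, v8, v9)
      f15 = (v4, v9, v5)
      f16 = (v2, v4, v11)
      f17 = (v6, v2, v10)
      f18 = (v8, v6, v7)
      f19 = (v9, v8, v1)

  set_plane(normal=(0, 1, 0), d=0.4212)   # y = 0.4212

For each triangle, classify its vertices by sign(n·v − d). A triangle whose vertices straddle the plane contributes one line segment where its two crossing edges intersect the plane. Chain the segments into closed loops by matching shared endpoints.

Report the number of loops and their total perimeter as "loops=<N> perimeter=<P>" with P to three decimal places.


loops=1 perimeter=6.512

Straddling triangles (10 of 20):
  (v0,v11,v5) [+-+] → (-0.953502, 0.4212, 0.428398)–(-0.432847, 0.4212, 0.949053)  len=0.7363
  (v0,v7,v10) [++-] → (-0.432847, 0.4212, -0.949053)–(-0.953502, 0.4212, -0.428398)  len=0.7363
  (v0,v10,v11) [+--] → (-0.953502, 0.4212, -0.428398)–(-0.953502, 0.4212, 0.428398)  len=0.8568
  (v1,v5,v9) [++-] → (0.432847, 0.4212, 0.949053)–(0.953502, 0.4212, 0.428398)  len=0.7363
  (v5,v11,v4) [+--] → (-0.432847, 0.4212, 0.949053)–(0, 0.4212, 1.1144)  len=0.4634
  (v10,v7,v6) [-+-] → (-0.432847, 0.4212, -0.949053)–(0, 0.4212, -1.1144)  len=0.4634
  (v7,v1,v8) [++-] → (0.953502, 0.4212, -0.428398)–(0.432847, 0.4212, -0.949053)  len=0.7363
  (v4,v9,v5) [--+] → (0.432847, 0.4212, 0.949053)–(0, 0.4212, 1.1144)  len=0.4634
  (v8,v6,v7) [--+] → (0, 0.4212, -1.1144)–(0.432847, 0.4212, -0.949053)  len=0.4634
  (v9,v8,v1) [--+] → (0.953502, 0.4212, -0.428398)–(0.953502, 0.4212, 0.428398)  len=0.8568

Chained into 1 loop(s):
  loop 1: 10 segments, perimeter = 6.5123
Total perimeter = 6.512


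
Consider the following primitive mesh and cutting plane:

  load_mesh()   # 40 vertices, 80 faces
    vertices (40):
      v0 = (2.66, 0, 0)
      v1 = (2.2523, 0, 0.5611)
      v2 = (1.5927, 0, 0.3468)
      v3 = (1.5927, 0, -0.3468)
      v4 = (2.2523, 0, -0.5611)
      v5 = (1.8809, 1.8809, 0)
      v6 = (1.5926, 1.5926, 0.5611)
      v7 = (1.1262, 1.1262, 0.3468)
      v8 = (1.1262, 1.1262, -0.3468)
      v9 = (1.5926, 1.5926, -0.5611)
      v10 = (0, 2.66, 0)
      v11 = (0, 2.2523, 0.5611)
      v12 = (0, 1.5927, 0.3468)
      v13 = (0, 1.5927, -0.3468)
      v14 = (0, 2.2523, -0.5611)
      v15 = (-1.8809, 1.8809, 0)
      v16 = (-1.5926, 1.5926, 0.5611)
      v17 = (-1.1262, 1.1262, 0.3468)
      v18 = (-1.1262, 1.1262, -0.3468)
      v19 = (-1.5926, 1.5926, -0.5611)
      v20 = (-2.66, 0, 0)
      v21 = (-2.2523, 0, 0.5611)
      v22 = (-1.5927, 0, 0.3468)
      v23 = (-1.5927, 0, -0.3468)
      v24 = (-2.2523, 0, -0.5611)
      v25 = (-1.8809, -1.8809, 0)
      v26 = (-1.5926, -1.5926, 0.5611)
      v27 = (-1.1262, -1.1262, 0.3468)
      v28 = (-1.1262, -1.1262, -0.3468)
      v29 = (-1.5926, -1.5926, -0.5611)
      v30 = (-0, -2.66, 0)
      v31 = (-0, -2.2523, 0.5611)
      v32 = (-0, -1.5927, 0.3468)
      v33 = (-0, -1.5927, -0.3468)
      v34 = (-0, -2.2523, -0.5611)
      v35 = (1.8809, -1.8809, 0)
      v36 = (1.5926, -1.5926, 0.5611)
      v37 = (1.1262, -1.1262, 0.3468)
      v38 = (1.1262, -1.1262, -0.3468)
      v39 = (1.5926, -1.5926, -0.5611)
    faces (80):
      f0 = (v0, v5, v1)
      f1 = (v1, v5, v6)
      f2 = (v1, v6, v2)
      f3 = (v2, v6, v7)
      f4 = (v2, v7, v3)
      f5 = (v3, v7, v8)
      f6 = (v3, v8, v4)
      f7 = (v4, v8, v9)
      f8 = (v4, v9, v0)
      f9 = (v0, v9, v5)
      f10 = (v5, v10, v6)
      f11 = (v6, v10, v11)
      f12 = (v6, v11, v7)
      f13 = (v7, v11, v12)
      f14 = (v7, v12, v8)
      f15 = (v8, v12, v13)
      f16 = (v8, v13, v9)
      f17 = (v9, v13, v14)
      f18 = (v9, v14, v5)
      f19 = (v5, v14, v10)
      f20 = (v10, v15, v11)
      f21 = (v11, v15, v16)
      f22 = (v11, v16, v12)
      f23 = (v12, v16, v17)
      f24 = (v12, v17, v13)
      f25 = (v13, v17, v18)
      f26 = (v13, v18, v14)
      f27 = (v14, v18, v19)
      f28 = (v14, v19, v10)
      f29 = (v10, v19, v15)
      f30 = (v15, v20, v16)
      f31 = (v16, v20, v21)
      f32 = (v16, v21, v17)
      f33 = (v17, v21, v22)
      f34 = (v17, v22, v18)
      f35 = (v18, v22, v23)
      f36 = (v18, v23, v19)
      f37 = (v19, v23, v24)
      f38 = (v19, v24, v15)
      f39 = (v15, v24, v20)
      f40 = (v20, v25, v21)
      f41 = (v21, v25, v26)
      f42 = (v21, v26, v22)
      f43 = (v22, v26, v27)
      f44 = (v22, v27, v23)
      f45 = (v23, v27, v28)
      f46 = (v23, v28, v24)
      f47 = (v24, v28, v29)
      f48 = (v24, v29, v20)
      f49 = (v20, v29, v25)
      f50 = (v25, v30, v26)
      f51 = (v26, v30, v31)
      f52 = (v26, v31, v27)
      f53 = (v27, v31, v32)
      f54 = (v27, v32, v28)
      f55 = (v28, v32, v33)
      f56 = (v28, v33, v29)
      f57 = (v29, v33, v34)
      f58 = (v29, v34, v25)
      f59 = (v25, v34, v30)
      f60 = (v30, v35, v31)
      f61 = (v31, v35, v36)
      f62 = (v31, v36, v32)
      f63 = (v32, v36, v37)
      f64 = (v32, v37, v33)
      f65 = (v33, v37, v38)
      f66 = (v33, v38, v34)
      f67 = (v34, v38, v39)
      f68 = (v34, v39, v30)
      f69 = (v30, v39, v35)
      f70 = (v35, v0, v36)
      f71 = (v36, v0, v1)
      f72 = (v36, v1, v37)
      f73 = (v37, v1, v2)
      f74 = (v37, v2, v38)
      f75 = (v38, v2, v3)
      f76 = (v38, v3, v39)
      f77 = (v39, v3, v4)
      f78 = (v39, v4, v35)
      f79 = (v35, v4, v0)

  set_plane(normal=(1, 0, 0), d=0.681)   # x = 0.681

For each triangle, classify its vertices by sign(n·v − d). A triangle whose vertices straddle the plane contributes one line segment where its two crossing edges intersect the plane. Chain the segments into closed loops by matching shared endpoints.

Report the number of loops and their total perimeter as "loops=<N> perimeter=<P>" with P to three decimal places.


Straddling triangles (20 of 80):
  (v5,v10,v6) [+-+] → (0.681, 2.37792, 0)–(0.681, 2.20358, 0.239928)  len=0.2966
  (v6,v10,v11) [+--] → (0.681, 2.20358, 0.239928)–(0.681, 1.97021, 0.5611)  len=0.3970
  (v6,v11,v7) [+-+] → (0.681, 1.97021, 0.5611)–(0.681, 1.57136, 0.431515)  len=0.4194
  (v7,v11,v12) [+--] → (0.681, 1.57136, 0.431515)–(0.681, 1.31061, 0.3468)  len=0.2742
  (v7,v12,v8) [+-+] → (0.681, 1.31061, 0.3468)–(0.681, 1.31061, -0.0726118)  len=0.4194
  (v8,v12,v13) [+--] → (0.681, 1.31061, -0.0726118)–(0.681, 1.31061, -0.3468)  len=0.2742
  (v8,v13,v9) [+-+] → (0.681, 1.31061, -0.3468)–(0.681, 1.59266, -0.438435)  len=0.2966
  (v9,v13,v14) [+--] → (0.681, 1.59266, -0.438435)–(0.681, 1.97021, -0.5611)  len=0.3970
  (v9,v14,v5) [+-+] → (0.681, 1.97021, -0.5611)–(0.681, 2.11783, -0.357948)  len=0.2511
  (v5,v14,v10) [+--] → (0.681, 2.11783, -0.357948)–(0.681, 2.37792, 0)  len=0.4425
  (v30,v35,v31) [-+-] → (0.681, -2.37792, 0)–(0.681, -2.11783, 0.357948)  len=0.4425
  (v31,v35,v36) [-++] → (0.681, -2.11783, 0.357948)–(0.681, -1.97021, 0.5611)  len=0.2511
  (v31,v36,v32) [-+-] → (0.681, -1.97021, 0.5611)–(0.681, -1.59266, 0.438435)  len=0.3970
  (v32,v36,v37) [-++] → (0.681, -1.59266, 0.438435)–(0.681, -1.31061, 0.3468)  len=0.2966
  (v32,v37,v33) [-+-] → (0.681, -1.31061, 0.3468)–(0.681, -1.31061, 0.0726118)  len=0.2742
  (v33,v37,v38) [-++] → (0.681, -1.31061, 0.0726118)–(0.681, -1.31061, -0.3468)  len=0.4194
  (v33,v38,v34) [-+-] → (0.681, -1.31061, -0.3468)–(0.681, -1.57136, -0.431515)  len=0.2742
  (v34,v38,v39) [-++] → (0.681, -1.57136, -0.431515)–(0.681, -1.97021, -0.5611)  len=0.4194
  (v34,v39,v30) [-+-] → (0.681, -1.97021, -0.5611)–(0.681, -2.20358, -0.239928)  len=0.3970
  (v30,v39,v35) [-++] → (0.681, -2.20358, -0.239928)–(0.681, -2.37792, 0)  len=0.2966

Chained into 2 loop(s):
  loop 1: 10 segments, perimeter = 3.4678
  loop 2: 10 segments, perimeter = 3.4678
Total perimeter = 6.936

loops=2 perimeter=6.936


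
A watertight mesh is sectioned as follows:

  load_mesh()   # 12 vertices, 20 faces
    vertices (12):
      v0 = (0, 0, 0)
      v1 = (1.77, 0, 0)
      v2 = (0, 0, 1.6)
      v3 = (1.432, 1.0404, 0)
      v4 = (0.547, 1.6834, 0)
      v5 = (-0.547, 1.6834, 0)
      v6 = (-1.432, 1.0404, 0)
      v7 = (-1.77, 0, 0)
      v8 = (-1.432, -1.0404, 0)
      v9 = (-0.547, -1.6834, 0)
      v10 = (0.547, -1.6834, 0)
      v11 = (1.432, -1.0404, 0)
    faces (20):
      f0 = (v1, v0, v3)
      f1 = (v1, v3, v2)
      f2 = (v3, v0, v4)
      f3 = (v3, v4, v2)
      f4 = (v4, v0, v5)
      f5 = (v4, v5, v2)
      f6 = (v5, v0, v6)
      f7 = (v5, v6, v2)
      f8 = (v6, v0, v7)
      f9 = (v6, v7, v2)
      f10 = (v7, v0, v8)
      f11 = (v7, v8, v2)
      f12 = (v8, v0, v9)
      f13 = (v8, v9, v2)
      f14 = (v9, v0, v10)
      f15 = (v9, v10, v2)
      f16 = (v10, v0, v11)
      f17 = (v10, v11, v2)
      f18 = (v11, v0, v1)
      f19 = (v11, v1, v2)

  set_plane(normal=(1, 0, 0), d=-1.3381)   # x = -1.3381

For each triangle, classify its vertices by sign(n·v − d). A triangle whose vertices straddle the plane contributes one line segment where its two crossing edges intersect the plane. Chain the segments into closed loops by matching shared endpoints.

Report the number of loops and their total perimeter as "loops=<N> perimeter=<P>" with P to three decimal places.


Straddling triangles (8 of 20):
  (v5,v0,v6) [++-] → (-1.3381, 0.972178, 0)–(-1.3381, 1.10862, 0)  len=0.1364
  (v5,v6,v2) [+-+] → (-1.3381, 1.10862, 0)–(-1.3381, 0.972178, 0.104916)  len=0.1721
  (v6,v0,v7) [-+-] → (-1.3381, 0.972178, 0)–(-1.3381, 0, 0)  len=0.9722
  (v6,v7,v2) [--+] → (-1.3381, 0, 0.390418)–(-1.3381, 0.972178, 0.104916)  len=1.0132
  (v7,v0,v8) [-+-] → (-1.3381, 0, 0)–(-1.3381, -0.972178, 0)  len=0.9722
  (v7,v8,v2) [--+] → (-1.3381, -0.972178, 0.104916)–(-1.3381, 0, 0.390418)  len=1.0132
  (v8,v0,v9) [-++] → (-1.3381, -0.972178, 0)–(-1.3381, -1.10862, 0)  len=0.1364
  (v8,v9,v2) [-++] → (-1.3381, -1.10862, 0)–(-1.3381, -0.972178, 0.104916)  len=0.1721

Chained into 1 loop(s):
  loop 1: 8 segments, perimeter = 4.5879
Total perimeter = 4.588

loops=1 perimeter=4.588


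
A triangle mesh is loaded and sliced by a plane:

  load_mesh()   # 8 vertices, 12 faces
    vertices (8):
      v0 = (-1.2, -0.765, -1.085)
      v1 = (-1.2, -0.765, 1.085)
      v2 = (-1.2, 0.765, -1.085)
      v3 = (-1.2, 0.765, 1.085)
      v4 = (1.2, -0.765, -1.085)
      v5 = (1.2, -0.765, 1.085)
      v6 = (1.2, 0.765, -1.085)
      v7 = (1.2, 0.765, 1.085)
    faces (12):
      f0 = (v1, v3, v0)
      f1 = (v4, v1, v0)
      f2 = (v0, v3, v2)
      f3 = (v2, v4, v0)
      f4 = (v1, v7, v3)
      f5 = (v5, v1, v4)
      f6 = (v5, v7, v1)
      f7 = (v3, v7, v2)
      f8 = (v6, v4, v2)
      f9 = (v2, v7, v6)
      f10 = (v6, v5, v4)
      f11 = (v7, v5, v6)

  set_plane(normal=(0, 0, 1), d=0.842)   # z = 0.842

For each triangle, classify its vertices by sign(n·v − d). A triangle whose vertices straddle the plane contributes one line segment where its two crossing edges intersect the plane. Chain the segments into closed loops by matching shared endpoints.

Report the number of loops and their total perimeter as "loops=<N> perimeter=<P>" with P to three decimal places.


Straddling triangles (8 of 12):
  (v1,v3,v0) [++-] → (-1.2, 0.593668, 0.842)–(-1.2, -0.765, 0.842)  len=1.3587
  (v4,v1,v0) [-+-] → (-0.931244, -0.765, 0.842)–(-1.2, -0.765, 0.842)  len=0.2688
  (v0,v3,v2) [-+-] → (-1.2, 0.593668, 0.842)–(-1.2, 0.765, 0.842)  len=0.1713
  (v5,v1,v4) [++-] → (-0.931244, -0.765, 0.842)–(1.2, -0.765, 0.842)  len=2.1312
  (v3,v7,v2) [++-] → (0.931244, 0.765, 0.842)–(-1.2, 0.765, 0.842)  len=2.1312
  (v2,v7,v6) [-+-] → (0.931244, 0.765, 0.842)–(1.2, 0.765, 0.842)  len=0.2688
  (v6,v5,v4) [-+-] → (1.2, -0.593668, 0.842)–(1.2, -0.765, 0.842)  len=0.1713
  (v7,v5,v6) [++-] → (1.2, -0.593668, 0.842)–(1.2, 0.765, 0.842)  len=1.3587

Chained into 1 loop(s):
  loop 1: 8 segments, perimeter = 7.8600
Total perimeter = 7.860

loops=1 perimeter=7.860


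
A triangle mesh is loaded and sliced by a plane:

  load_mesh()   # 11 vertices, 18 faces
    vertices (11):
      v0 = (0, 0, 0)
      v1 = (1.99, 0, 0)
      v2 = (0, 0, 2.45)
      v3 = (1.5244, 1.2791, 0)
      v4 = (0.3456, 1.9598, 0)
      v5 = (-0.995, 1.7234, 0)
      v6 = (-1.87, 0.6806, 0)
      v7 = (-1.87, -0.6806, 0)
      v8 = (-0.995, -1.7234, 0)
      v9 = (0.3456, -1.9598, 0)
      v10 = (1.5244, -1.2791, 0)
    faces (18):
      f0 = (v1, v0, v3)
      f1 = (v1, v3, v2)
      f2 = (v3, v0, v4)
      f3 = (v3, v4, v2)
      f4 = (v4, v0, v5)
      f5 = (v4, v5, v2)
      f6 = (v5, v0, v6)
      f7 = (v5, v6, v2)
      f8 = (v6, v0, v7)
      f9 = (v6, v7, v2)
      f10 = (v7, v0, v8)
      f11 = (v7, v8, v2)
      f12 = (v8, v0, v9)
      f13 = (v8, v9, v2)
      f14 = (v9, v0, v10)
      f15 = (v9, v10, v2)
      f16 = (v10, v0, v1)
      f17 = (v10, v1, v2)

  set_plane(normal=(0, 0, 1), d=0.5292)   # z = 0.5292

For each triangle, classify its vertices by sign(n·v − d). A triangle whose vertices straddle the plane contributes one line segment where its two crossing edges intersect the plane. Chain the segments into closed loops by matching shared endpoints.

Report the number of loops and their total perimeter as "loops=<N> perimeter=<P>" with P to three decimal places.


Straddling triangles (9 of 18):
  (v1,v3,v2) [--+] → (1.19513, 1.00281, 0.5292)–(1.56016, 0, 0.5292)  len=1.0672
  (v3,v4,v2) [--+] → (0.27095, 1.53648, 0.5292)–(1.19513, 1.00281, 0.5292)  len=1.0672
  (v4,v5,v2) [--+] → (-0.78008, 1.35115, 0.5292)–(0.27095, 1.53648, 0.5292)  len=1.0672
  (v5,v6,v2) [--+] → (-1.46608, 0.53359, 0.5292)–(-0.78008, 1.35115, 0.5292)  len=1.0672
  (v6,v7,v2) [--+] → (-1.46608, -0.53359, 0.5292)–(-1.46608, 0.53359, 0.5292)  len=1.0672
  (v7,v8,v2) [--+] → (-0.78008, -1.35115, 0.5292)–(-1.46608, -0.53359, 0.5292)  len=1.0672
  (v8,v9,v2) [--+] → (0.27095, -1.53648, 0.5292)–(-0.78008, -1.35115, 0.5292)  len=1.0672
  (v9,v10,v2) [--+] → (1.19513, -1.00281, 0.5292)–(0.27095, -1.53648, 0.5292)  len=1.0672
  (v10,v1,v2) [--+] → (1.56016, 0, 0.5292)–(1.19513, -1.00281, 0.5292)  len=1.0672

Chained into 1 loop(s):
  loop 1: 9 segments, perimeter = 9.6049
Total perimeter = 9.605

loops=1 perimeter=9.605


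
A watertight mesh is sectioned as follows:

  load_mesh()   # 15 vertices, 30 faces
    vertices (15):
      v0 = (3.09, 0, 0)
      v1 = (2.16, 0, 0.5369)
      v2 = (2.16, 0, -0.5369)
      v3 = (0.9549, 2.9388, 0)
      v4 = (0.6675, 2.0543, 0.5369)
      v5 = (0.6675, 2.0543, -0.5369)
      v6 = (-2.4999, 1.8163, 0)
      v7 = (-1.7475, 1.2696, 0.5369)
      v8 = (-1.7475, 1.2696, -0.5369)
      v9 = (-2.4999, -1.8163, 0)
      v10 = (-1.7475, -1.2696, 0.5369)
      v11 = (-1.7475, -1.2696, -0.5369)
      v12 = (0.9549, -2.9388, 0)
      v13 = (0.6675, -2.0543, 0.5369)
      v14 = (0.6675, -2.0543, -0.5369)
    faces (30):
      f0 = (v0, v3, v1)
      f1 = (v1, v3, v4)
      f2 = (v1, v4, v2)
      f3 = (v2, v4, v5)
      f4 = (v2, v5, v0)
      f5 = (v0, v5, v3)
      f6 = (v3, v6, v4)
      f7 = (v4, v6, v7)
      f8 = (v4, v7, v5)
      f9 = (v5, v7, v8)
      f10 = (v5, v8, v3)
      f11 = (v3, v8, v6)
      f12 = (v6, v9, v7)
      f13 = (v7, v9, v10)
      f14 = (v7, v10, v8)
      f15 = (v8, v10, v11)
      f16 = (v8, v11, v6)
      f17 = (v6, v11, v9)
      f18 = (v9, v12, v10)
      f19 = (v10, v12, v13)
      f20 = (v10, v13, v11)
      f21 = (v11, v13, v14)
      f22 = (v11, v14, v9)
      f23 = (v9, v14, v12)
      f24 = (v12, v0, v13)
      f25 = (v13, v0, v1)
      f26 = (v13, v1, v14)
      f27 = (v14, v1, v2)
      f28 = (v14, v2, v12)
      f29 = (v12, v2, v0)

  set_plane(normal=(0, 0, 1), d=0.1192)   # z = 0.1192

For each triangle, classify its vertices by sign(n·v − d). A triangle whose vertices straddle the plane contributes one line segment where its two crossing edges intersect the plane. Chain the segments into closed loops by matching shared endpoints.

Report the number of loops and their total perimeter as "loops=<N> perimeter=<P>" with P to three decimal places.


loops=2 perimeter=29.645

Straddling triangles (20 of 30):
  (v0,v3,v1) [--+] → (1.22245, 2.28634, 0.1192)–(2.88353, 0, 0.1192)  len=2.8260
  (v1,v3,v4) [+-+] → (1.22245, 2.28634, 0.1192)–(0.891093, 2.74243, 0.1192)  len=0.5637
  (v1,v4,v2) [++-] → (1.24807, 1.25519, 0.1192)–(2.16, 0, 0.1192)  len=1.5515
  (v2,v4,v5) [-+-] → (1.24807, 1.25519, 0.1192)–(0.6675, 2.0543, 0.1192)  len=0.9877
  (v3,v6,v4) [--+] → (-1.79669, 1.86914, 0.1192)–(0.891093, 2.74243, 0.1192)  len=2.8261
  (v4,v6,v7) [+-+] → (-1.79669, 1.86914, 0.1192)–(-2.33286, 1.69492, 0.1192)  len=0.5638
  (v4,v7,v5) [++-] → (-0.808083, 1.57484, 0.1192)–(0.6675, 2.0543, 0.1192)  len=1.5515
  (v5,v7,v8) [-+-] → (-0.808083, 1.57484, 0.1192)–(-1.7475, 1.2696, 0.1192)  len=0.9878
  (v6,v9,v7) [--+] → (-2.33286, -1.13118, 0.1192)–(-2.33286, 1.69492, 0.1192)  len=2.8261
  (v7,v9,v10) [+-+] → (-2.33286, -1.13118, 0.1192)–(-2.33286, -1.69492, 0.1192)  len=0.5637
  (v7,v10,v8) [++-] → (-1.7475, -0.281871, 0.1192)–(-1.7475, 1.2696, 0.1192)  len=1.5515
  (v8,v10,v11) [-+-] → (-1.7475, -0.281871, 0.1192)–(-1.7475, -1.2696, 0.1192)  len=0.9877
  (v9,v12,v10) [--+] → (0.354926, -2.56821, 0.1192)–(-2.33286, -1.69492, 0.1192)  len=2.8261
  (v10,v12,v13) [+-+] → (0.354926, -2.56821, 0.1192)–(0.891093, -2.74243, 0.1192)  len=0.5638
  (v10,v13,v11) [++-] → (-0.271917, -1.74906, 0.1192)–(-1.7475, -1.2696, 0.1192)  len=1.5515
  (v11,v13,v14) [-+-] → (-0.271917, -1.74906, 0.1192)–(0.6675, -2.0543, 0.1192)  len=0.9878
  (v12,v0,v13) [--+] → (2.55217, -0.456086, 0.1192)–(0.891093, -2.74243, 0.1192)  len=2.8260
  (v13,v0,v1) [+-+] → (2.55217, -0.456086, 0.1192)–(2.88353, 0, 0.1192)  len=0.5637
  (v13,v1,v14) [++-] → (1.57943, -0.799107, 0.1192)–(0.6675, -2.0543, 0.1192)  len=1.5515
  (v14,v1,v2) [-+-] → (1.57943, -0.799107, 0.1192)–(2.16, 0, 0.1192)  len=0.9877

Chained into 2 loop(s):
  loop 1: 10 segments, perimeter = 16.9491
  loop 2: 10 segments, perimeter = 12.6962
Total perimeter = 29.645


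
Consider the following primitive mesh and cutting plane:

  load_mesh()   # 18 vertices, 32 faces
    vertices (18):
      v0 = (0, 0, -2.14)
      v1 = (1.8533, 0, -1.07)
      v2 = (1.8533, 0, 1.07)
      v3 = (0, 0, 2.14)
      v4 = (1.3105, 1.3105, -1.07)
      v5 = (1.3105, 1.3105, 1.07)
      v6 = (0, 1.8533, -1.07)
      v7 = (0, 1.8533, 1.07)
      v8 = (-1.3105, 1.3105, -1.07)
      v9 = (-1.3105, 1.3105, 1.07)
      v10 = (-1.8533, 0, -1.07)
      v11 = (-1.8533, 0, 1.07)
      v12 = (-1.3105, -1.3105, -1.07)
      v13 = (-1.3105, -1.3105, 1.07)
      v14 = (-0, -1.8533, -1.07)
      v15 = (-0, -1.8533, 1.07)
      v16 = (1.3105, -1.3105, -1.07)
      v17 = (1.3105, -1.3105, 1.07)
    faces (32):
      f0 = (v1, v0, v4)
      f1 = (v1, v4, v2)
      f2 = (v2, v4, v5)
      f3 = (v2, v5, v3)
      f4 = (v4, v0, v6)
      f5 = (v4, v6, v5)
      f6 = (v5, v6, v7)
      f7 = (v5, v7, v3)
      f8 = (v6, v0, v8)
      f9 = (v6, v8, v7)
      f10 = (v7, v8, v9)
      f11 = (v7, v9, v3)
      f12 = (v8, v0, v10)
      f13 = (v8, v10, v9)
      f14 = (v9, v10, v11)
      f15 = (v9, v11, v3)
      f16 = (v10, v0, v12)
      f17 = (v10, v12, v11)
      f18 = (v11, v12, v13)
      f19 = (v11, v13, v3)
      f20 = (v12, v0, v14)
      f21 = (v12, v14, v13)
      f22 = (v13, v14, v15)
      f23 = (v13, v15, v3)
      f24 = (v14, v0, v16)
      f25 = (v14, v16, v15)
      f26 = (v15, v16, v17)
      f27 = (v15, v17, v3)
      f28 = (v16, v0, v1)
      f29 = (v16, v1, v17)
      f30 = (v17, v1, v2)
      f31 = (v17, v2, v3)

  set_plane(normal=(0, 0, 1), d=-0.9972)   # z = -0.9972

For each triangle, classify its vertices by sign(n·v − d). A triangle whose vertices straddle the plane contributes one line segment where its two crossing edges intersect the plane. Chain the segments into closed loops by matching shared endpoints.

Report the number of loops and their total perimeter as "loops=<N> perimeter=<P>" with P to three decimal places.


Straddling triangles (16 of 32):
  (v1,v4,v2) [--+] → (1.32897, 1.26592, -0.9972)–(1.8533, 0, -0.9972)  len=1.3702
  (v2,v4,v5) [+-+] → (1.32897, 1.26592, -0.9972)–(1.3105, 1.3105, -0.9972)  len=0.0483
  (v4,v6,v5) [--+] → (0.0445815, 1.83483, -0.9972)–(1.3105, 1.3105, -0.9972)  len=1.3702
  (v5,v6,v7) [+-+] → (0.0445815, 1.83483, -0.9972)–(0, 1.8533, -0.9972)  len=0.0483
  (v6,v8,v7) [--+] → (-1.26592, 1.32897, -0.9972)–(0, 1.8533, -0.9972)  len=1.3702
  (v7,v8,v9) [+-+] → (-1.26592, 1.32897, -0.9972)–(-1.3105, 1.3105, -0.9972)  len=0.0483
  (v8,v10,v9) [--+] → (-1.83483, 0.0445815, -0.9972)–(-1.3105, 1.3105, -0.9972)  len=1.3702
  (v9,v10,v11) [+-+] → (-1.83483, 0.0445815, -0.9972)–(-1.8533, 0, -0.9972)  len=0.0483
  (v10,v12,v11) [--+] → (-1.32897, -1.26592, -0.9972)–(-1.8533, 0, -0.9972)  len=1.3702
  (v11,v12,v13) [+-+] → (-1.32897, -1.26592, -0.9972)–(-1.3105, -1.3105, -0.9972)  len=0.0483
  (v12,v14,v13) [--+] → (-0.0445815, -1.83483, -0.9972)–(-1.3105, -1.3105, -0.9972)  len=1.3702
  (v13,v14,v15) [+-+] → (-0.0445815, -1.83483, -0.9972)–(0, -1.8533, -0.9972)  len=0.0483
  (v14,v16,v15) [--+] → (1.26592, -1.32897, -0.9972)–(0, -1.8533, -0.9972)  len=1.3702
  (v15,v16,v17) [+-+] → (1.26592, -1.32897, -0.9972)–(1.3105, -1.3105, -0.9972)  len=0.0483
  (v16,v1,v17) [--+] → (1.83483, -0.0445815, -0.9972)–(1.3105, -1.3105, -0.9972)  len=1.3702
  (v17,v1,v2) [+-+] → (1.83483, -0.0445815, -0.9972)–(1.8533, 0, -0.9972)  len=0.0483

Chained into 1 loop(s):
  loop 1: 16 segments, perimeter = 11.3477
Total perimeter = 11.348

loops=1 perimeter=11.348
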